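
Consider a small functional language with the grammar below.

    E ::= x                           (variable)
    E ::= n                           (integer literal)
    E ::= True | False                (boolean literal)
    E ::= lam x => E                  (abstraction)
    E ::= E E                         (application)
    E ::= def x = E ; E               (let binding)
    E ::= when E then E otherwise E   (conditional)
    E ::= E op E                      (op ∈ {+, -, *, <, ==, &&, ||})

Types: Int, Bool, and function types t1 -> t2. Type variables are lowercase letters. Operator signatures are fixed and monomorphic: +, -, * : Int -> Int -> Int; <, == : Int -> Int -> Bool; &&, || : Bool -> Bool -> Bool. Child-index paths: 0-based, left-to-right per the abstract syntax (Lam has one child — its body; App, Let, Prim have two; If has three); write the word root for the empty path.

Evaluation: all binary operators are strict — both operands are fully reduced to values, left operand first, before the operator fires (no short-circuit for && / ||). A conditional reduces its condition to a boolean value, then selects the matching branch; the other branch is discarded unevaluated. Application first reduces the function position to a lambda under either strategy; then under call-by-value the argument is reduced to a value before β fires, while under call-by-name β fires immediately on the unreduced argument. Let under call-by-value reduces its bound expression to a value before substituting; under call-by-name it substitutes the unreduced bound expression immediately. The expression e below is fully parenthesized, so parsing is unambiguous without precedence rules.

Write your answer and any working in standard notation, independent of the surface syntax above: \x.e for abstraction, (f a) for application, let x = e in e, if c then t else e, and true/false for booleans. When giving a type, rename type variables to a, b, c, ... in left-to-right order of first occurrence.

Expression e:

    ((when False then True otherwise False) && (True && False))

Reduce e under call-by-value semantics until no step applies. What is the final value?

Answer: false

Derivation:
step 0: ((if false then true else false) && (true && false))
step 1: [if@0] (false && (true && false))
step 2: [delta@1] (false && false)
step 3: [delta@root] false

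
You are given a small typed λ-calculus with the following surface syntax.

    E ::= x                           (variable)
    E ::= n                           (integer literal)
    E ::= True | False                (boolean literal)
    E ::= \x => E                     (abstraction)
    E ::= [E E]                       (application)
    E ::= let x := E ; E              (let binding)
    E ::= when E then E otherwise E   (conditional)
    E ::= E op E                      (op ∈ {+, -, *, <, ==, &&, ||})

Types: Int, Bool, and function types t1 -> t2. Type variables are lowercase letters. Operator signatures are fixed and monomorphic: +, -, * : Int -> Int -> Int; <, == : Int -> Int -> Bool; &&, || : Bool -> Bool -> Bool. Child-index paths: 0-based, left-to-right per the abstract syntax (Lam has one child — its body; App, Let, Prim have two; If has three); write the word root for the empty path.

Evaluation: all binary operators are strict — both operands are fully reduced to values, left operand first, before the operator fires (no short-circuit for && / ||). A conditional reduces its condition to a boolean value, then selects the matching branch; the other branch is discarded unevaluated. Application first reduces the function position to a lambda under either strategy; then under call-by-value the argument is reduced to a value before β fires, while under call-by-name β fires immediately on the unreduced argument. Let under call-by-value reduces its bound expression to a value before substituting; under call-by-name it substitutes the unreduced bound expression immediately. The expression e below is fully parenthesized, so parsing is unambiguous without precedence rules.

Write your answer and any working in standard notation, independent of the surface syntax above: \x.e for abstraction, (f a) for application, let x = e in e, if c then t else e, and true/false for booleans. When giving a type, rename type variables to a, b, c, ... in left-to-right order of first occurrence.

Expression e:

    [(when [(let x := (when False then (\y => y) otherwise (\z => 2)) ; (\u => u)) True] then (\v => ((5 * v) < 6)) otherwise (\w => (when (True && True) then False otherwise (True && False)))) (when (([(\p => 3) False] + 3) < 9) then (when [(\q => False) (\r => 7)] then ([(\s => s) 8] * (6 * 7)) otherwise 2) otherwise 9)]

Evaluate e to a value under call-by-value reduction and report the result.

Answer: false

Derivation:
step 0: ((if ((let x = (if false then (\y.y) else (\z.2)) in (\u.u)) true) then (\v.((5 * v) < 6)) else (\w.(if (true && true) then false else (true && false)))) (if ((((\p.3) false) + 3) < 9) then (if ((\q.false) (\r.7)) then (((\s.s) 8) * (6 * 7)) else 2) else 9))
step 1: [if@0.0.0.0] ((if ((let x = (\z.2) in (\u.u)) true) then (\v.((5 * v) < 6)) else (\w.(if (true && true) then false else (true && false)))) (if ((((\p.3) false) + 3) < 9) then (if ((\q.false) (\r.7)) then (((\s.s) 8) * (6 * 7)) else 2) else 9))
step 2: [let@0.0.0] ((if ((\u.u) true) then (\v.((5 * v) < 6)) else (\w.(if (true && true) then false else (true && false)))) (if ((((\p.3) false) + 3) < 9) then (if ((\q.false) (\r.7)) then (((\s.s) 8) * (6 * 7)) else 2) else 9))
step 3: [beta@0.0] ((if true then (\v.((5 * v) < 6)) else (\w.(if (true && true) then false else (true && false)))) (if ((((\p.3) false) + 3) < 9) then (if ((\q.false) (\r.7)) then (((\s.s) 8) * (6 * 7)) else 2) else 9))
step 4: [if@0] ((\v.((5 * v) < 6)) (if ((((\p.3) false) + 3) < 9) then (if ((\q.false) (\r.7)) then (((\s.s) 8) * (6 * 7)) else 2) else 9))
step 5: [beta@1.0.0.0] ((\v.((5 * v) < 6)) (if ((3 + 3) < 9) then (if ((\q.false) (\r.7)) then (((\s.s) 8) * (6 * 7)) else 2) else 9))
step 6: [delta@1.0.0] ((\v.((5 * v) < 6)) (if (6 < 9) then (if ((\q.false) (\r.7)) then (((\s.s) 8) * (6 * 7)) else 2) else 9))
step 7: [delta@1.0] ((\v.((5 * v) < 6)) (if true then (if ((\q.false) (\r.7)) then (((\s.s) 8) * (6 * 7)) else 2) else 9))
step 8: [if@1] ((\v.((5 * v) < 6)) (if ((\q.false) (\r.7)) then (((\s.s) 8) * (6 * 7)) else 2))
step 9: [beta@1.0] ((\v.((5 * v) < 6)) (if false then (((\s.s) 8) * (6 * 7)) else 2))
step 10: [if@1] ((\v.((5 * v) < 6)) 2)
step 11: [beta@root] ((5 * 2) < 6)
step 12: [delta@0] (10 < 6)
step 13: [delta@root] false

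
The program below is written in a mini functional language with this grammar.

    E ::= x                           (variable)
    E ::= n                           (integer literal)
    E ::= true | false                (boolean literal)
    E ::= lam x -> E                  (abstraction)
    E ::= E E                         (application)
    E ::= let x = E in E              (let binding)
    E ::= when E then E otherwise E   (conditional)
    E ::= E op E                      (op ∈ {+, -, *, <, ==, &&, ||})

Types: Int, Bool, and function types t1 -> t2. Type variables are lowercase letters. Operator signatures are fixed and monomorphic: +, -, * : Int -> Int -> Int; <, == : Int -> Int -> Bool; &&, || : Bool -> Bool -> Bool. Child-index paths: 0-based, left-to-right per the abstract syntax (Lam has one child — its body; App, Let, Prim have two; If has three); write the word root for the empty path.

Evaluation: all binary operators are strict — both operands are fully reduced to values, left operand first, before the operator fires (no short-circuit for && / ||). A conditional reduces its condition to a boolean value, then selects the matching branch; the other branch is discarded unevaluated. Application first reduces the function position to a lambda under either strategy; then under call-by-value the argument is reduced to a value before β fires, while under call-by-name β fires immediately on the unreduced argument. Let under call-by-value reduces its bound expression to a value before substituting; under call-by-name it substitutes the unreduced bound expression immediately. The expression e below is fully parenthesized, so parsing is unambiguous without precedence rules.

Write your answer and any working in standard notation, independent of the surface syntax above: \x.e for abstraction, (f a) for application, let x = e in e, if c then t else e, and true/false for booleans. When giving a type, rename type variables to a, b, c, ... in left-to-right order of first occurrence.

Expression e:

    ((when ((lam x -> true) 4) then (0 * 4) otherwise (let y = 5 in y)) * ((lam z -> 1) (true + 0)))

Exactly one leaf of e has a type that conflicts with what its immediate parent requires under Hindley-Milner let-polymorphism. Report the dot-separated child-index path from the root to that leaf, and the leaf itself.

Answer: 1.1.0 : true

Derivation:
\x._ : a -> Bool
  unify a -> Bool ~ Int -> b
  unify a ~ Int
  unify Bool ~ b
_ _ : Bool
  unify Bool ~ Bool
  unify Int ~ Int
  unify Int ~ Int
let y : Int
y : Int
  unify Int ~ Int
  unify Int ~ Int
\z._ : c -> Int
  unify Bool ~ Int
  FAIL: mismatch Bool ~ Int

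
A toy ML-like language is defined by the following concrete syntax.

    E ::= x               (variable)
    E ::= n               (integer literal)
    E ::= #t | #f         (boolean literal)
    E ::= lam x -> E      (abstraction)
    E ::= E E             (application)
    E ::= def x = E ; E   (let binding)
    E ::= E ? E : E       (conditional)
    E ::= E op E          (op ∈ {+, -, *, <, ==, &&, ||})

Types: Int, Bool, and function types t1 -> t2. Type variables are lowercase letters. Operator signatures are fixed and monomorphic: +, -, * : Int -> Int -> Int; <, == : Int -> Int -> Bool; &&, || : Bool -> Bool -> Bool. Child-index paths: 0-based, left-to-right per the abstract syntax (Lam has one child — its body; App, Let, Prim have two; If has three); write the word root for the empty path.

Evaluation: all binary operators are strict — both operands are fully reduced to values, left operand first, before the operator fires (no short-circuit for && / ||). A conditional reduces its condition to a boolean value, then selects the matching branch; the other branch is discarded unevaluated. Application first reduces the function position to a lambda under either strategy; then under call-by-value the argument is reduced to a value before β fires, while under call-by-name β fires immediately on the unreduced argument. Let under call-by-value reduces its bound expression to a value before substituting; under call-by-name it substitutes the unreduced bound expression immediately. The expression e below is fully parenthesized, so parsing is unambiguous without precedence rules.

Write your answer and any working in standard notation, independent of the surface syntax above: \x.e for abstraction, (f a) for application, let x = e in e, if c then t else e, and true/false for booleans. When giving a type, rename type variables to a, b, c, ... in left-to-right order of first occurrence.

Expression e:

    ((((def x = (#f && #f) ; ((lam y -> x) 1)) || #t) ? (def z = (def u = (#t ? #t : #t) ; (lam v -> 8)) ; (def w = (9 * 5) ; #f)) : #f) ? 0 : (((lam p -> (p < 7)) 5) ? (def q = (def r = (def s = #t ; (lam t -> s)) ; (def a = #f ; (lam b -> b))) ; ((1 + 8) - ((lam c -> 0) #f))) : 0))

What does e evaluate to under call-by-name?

Working:
step 0: (if (if ((let x = (false && false) in ((\y.x) 1)) || true) then (let z = (let u = (if true then true else true) in (\v.8)) in (let w = (9 * 5) in false)) else false) then 0 else (if ((\p.(p < 7)) 5) then (let q = (let r = (let s = true in (\t.s)) in (let a = false in (\b.b))) in ((1 + 8) - ((\c.0) false))) else 0))
step 1: [let@0.0.0] (if (if (((\y.(false && false)) 1) || true) then (let z = (let u = (if true then true else true) in (\v.8)) in (let w = (9 * 5) in false)) else false) then 0 else (if ((\p.(p < 7)) 5) then (let q = (let r = (let s = true in (\t.s)) in (let a = false in (\b.b))) in ((1 + 8) - ((\c.0) false))) else 0))
step 2: [beta@0.0.0] (if (if ((false && false) || true) then (let z = (let u = (if true then true else true) in (\v.8)) in (let w = (9 * 5) in false)) else false) then 0 else (if ((\p.(p < 7)) 5) then (let q = (let r = (let s = true in (\t.s)) in (let a = false in (\b.b))) in ((1 + 8) - ((\c.0) false))) else 0))
step 3: [delta@0.0.0] (if (if (false || true) then (let z = (let u = (if true then true else true) in (\v.8)) in (let w = (9 * 5) in false)) else false) then 0 else (if ((\p.(p < 7)) 5) then (let q = (let r = (let s = true in (\t.s)) in (let a = false in (\b.b))) in ((1 + 8) - ((\c.0) false))) else 0))
step 4: [delta@0.0] (if (if true then (let z = (let u = (if true then true else true) in (\v.8)) in (let w = (9 * 5) in false)) else false) then 0 else (if ((\p.(p < 7)) 5) then (let q = (let r = (let s = true in (\t.s)) in (let a = false in (\b.b))) in ((1 + 8) - ((\c.0) false))) else 0))
step 5: [if@0] (if (let z = (let u = (if true then true else true) in (\v.8)) in (let w = (9 * 5) in false)) then 0 else (if ((\p.(p < 7)) 5) then (let q = (let r = (let s = true in (\t.s)) in (let a = false in (\b.b))) in ((1 + 8) - ((\c.0) false))) else 0))
step 6: [let@0] (if (let w = (9 * 5) in false) then 0 else (if ((\p.(p < 7)) 5) then (let q = (let r = (let s = true in (\t.s)) in (let a = false in (\b.b))) in ((1 + 8) - ((\c.0) false))) else 0))
step 7: [let@0] (if false then 0 else (if ((\p.(p < 7)) 5) then (let q = (let r = (let s = true in (\t.s)) in (let a = false in (\b.b))) in ((1 + 8) - ((\c.0) false))) else 0))
step 8: [if@root] (if ((\p.(p < 7)) 5) then (let q = (let r = (let s = true in (\t.s)) in (let a = false in (\b.b))) in ((1 + 8) - ((\c.0) false))) else 0)
step 9: [beta@0] (if (5 < 7) then (let q = (let r = (let s = true in (\t.s)) in (let a = false in (\b.b))) in ((1 + 8) - ((\c.0) false))) else 0)
step 10: [delta@0] (if true then (let q = (let r = (let s = true in (\t.s)) in (let a = false in (\b.b))) in ((1 + 8) - ((\c.0) false))) else 0)
step 11: [if@root] (let q = (let r = (let s = true in (\t.s)) in (let a = false in (\b.b))) in ((1 + 8) - ((\c.0) false)))
step 12: [let@root] ((1 + 8) - ((\c.0) false))
step 13: [delta@0] (9 - ((\c.0) false))
step 14: [beta@1] (9 - 0)
step 15: [delta@root] 9

Answer: 9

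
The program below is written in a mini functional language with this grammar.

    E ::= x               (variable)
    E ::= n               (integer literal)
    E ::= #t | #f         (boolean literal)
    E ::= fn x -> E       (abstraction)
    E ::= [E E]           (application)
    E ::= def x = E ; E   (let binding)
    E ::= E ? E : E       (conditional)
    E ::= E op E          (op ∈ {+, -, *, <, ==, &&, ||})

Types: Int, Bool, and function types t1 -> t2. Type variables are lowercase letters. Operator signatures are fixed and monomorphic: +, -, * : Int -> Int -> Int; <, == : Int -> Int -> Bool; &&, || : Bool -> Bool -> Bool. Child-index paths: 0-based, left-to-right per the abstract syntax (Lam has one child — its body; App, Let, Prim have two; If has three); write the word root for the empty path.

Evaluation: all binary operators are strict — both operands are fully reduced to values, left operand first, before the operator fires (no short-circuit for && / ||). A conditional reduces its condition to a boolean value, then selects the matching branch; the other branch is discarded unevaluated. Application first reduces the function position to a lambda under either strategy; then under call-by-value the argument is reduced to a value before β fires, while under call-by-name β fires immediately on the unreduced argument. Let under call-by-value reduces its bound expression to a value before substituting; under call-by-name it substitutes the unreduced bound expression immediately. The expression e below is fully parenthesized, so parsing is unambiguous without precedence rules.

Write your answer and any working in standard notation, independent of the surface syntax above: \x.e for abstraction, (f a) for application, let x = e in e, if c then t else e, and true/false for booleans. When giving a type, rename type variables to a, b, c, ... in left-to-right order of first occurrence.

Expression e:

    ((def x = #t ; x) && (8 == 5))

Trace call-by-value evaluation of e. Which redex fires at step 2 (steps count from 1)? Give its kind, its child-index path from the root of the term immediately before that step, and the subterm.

Derivation:
step 0: ((let x = true in x) && (8 == 5))
step 1: [let@0] (true && (8 == 5))
step 2: [delta@1] (true && false)

Answer: delta at 1 : (8 == 5)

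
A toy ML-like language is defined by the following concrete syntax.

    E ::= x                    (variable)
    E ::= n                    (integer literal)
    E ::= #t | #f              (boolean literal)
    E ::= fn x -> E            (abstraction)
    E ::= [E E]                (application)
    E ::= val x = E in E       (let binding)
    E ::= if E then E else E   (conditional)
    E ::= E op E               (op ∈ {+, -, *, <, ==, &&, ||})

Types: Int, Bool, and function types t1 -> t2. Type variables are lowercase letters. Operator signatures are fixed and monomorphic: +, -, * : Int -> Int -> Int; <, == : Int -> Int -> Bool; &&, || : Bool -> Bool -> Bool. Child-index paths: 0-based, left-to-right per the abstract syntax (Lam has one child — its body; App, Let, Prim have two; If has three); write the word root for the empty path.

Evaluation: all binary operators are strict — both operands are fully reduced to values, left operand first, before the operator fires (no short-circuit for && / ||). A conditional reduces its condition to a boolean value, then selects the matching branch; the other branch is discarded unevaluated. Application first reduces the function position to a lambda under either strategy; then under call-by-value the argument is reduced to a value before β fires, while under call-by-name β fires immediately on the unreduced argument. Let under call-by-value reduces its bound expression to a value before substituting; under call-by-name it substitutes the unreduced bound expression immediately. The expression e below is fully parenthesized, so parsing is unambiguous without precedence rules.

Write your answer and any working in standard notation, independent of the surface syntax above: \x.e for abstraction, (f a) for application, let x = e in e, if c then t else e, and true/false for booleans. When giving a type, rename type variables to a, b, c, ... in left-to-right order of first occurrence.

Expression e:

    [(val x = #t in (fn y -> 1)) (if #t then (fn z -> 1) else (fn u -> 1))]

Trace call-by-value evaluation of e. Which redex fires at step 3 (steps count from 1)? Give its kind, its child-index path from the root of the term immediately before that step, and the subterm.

Answer: beta at root : ((\y.1) (\z.1))

Derivation:
step 0: ((let x = true in (\y.1)) (if true then (\z.1) else (\u.1)))
step 1: [let@0] ((\y.1) (if true then (\z.1) else (\u.1)))
step 2: [if@1] ((\y.1) (\z.1))
step 3: [beta@root] 1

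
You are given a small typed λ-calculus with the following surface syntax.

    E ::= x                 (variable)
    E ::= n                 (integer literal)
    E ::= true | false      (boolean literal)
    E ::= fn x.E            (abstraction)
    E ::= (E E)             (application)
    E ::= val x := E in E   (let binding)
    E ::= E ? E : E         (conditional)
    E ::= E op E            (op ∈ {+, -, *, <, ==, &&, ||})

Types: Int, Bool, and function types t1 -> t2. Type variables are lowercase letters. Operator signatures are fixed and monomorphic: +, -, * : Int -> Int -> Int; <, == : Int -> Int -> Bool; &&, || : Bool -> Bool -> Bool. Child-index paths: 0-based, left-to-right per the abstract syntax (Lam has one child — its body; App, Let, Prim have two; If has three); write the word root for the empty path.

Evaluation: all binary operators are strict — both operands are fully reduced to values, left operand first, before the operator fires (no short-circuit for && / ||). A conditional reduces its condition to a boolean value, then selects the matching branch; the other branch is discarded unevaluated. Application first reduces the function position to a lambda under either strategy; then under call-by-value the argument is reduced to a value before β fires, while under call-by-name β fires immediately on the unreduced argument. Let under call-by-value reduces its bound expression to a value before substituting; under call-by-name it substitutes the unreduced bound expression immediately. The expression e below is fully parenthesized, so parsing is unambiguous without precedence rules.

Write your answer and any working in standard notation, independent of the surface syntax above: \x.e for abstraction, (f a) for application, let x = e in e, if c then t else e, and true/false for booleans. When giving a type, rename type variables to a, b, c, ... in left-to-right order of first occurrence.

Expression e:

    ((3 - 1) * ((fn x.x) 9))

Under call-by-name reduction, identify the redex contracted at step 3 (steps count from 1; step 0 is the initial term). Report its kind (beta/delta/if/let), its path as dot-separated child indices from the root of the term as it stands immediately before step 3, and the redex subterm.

Answer: delta at root : (2 * 9)

Trace:
step 0: ((3 - 1) * ((\x.x) 9))
step 1: [delta@0] (2 * ((\x.x) 9))
step 2: [beta@1] (2 * 9)
step 3: [delta@root] 18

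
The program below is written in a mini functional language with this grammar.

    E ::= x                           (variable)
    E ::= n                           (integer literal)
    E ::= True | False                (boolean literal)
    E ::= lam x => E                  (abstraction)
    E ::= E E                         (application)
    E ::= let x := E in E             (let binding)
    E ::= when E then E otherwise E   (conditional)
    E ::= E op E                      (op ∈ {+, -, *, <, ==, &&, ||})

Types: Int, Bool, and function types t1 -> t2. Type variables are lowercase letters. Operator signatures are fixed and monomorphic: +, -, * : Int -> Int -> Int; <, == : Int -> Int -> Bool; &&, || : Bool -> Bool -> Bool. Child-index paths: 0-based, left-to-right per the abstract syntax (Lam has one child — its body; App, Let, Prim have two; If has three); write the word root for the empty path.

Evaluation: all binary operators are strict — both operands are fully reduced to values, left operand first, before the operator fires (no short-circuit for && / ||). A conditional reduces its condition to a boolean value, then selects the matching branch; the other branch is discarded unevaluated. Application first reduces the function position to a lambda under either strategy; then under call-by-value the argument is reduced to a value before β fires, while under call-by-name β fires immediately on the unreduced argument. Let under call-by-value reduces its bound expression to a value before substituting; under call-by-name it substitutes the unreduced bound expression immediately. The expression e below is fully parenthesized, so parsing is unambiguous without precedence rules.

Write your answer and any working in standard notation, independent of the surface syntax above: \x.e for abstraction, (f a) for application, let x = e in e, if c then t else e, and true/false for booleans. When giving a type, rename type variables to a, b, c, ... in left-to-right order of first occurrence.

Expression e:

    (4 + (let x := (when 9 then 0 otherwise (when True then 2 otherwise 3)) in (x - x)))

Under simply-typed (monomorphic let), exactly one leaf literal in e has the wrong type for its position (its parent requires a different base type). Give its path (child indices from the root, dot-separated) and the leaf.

Working:
  unify Int ~ Int
  unify Int ~ Bool
  FAIL: mismatch Int ~ Bool

Answer: 1.0.0 : 9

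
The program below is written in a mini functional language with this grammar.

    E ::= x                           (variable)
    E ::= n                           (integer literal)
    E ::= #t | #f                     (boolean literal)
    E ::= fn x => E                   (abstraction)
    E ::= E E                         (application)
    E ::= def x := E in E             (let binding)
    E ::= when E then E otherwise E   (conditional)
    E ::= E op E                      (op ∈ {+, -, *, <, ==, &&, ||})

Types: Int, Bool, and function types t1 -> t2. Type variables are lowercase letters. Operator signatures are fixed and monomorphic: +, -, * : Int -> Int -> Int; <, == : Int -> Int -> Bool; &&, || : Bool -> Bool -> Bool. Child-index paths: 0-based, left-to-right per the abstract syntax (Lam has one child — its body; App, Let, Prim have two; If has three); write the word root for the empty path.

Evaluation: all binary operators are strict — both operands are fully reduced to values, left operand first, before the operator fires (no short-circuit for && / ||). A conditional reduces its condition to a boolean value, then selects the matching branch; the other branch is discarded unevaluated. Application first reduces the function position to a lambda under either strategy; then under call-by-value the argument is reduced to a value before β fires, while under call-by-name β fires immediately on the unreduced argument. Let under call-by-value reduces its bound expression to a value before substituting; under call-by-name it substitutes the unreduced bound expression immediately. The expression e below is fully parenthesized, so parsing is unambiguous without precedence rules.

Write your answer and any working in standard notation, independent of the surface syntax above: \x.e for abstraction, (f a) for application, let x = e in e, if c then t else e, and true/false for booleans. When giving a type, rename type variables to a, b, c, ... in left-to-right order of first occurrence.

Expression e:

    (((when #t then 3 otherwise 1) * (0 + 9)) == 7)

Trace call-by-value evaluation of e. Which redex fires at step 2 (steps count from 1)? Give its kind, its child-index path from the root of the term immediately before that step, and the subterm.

Working:
step 0: (((if true then 3 else 1) * (0 + 9)) == 7)
step 1: [if@0.0] ((3 * (0 + 9)) == 7)
step 2: [delta@0.1] ((3 * 9) == 7)

Answer: delta at 0.1 : (0 + 9)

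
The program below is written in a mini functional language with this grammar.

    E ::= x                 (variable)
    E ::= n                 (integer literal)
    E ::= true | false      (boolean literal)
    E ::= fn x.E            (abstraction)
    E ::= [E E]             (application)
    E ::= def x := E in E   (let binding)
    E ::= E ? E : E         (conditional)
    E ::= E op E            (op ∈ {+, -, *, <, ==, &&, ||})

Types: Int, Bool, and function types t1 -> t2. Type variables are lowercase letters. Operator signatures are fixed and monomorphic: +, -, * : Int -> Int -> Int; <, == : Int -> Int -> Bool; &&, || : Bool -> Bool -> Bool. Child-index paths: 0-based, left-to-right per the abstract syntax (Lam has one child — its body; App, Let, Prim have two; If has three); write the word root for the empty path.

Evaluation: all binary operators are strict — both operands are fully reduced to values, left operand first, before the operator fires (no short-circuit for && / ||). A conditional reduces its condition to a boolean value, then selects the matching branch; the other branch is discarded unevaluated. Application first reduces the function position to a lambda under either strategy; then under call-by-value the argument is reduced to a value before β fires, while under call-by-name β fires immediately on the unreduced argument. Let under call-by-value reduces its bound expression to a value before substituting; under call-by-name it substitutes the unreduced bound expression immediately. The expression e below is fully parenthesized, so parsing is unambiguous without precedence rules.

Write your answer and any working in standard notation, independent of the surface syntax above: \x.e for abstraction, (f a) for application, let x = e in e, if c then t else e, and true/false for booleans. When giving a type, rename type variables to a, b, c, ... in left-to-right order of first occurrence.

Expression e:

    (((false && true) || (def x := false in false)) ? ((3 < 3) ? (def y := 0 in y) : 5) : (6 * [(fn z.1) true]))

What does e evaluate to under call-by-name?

Answer: 6

Trace:
step 0: (if ((false && true) || (let x = false in false)) then (if (3 < 3) then (let y = 0 in y) else 5) else (6 * ((\z.1) true)))
step 1: [delta@0.0] (if (false || (let x = false in false)) then (if (3 < 3) then (let y = 0 in y) else 5) else (6 * ((\z.1) true)))
step 2: [let@0.1] (if (false || false) then (if (3 < 3) then (let y = 0 in y) else 5) else (6 * ((\z.1) true)))
step 3: [delta@0] (if false then (if (3 < 3) then (let y = 0 in y) else 5) else (6 * ((\z.1) true)))
step 4: [if@root] (6 * ((\z.1) true))
step 5: [beta@1] (6 * 1)
step 6: [delta@root] 6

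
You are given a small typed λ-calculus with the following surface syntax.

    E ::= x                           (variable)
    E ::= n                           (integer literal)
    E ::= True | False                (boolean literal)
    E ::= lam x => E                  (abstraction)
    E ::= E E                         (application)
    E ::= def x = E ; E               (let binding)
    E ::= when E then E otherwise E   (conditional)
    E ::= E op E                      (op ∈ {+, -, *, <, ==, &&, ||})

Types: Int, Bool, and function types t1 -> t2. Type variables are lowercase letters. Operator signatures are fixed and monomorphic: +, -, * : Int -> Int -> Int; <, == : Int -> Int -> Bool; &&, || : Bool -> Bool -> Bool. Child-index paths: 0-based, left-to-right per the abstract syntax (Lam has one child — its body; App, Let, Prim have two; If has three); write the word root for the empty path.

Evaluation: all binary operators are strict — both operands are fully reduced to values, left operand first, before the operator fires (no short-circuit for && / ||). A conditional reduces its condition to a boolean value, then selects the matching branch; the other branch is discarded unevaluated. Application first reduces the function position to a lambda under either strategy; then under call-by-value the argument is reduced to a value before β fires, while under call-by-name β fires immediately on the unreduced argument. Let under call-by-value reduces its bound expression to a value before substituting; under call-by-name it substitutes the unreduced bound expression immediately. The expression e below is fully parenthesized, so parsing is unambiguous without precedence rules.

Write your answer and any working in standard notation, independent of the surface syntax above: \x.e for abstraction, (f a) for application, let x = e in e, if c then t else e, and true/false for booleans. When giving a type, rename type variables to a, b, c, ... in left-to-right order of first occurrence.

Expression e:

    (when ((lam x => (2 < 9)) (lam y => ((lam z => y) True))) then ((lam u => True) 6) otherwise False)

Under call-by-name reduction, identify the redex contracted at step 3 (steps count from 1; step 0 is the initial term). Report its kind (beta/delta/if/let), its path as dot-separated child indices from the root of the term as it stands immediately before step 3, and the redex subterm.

Working:
step 0: (if ((\x.(2 < 9)) (\y.((\z.y) true))) then ((\u.true) 6) else false)
step 1: [beta@0] (if (2 < 9) then ((\u.true) 6) else false)
step 2: [delta@0] (if true then ((\u.true) 6) else false)
step 3: [if@root] ((\u.true) 6)

Answer: if at root : (if true then ((\u.true) 6) else false)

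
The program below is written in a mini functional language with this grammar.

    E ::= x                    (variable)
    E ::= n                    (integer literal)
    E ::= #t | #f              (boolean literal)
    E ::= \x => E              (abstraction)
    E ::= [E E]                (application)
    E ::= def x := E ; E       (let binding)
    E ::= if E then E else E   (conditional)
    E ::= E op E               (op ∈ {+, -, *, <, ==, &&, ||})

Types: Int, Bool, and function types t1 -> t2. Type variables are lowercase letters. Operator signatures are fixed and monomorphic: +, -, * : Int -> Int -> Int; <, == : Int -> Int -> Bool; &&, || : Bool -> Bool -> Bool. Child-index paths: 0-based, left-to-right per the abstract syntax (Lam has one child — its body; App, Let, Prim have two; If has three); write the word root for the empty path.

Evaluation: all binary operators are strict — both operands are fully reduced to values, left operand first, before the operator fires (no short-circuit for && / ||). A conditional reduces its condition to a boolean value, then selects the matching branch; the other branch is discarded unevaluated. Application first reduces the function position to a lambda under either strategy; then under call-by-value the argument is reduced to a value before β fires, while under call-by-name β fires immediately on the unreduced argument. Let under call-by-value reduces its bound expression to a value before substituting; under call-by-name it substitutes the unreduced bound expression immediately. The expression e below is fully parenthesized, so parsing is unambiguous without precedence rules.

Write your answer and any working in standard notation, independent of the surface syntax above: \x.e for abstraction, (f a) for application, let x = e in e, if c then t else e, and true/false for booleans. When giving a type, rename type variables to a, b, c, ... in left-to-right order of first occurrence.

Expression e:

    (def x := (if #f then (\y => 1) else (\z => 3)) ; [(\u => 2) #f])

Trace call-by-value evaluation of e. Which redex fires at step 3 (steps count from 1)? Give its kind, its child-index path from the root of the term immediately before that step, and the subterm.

Working:
step 0: (let x = (if false then (\y.1) else (\z.3)) in ((\u.2) false))
step 1: [if@0] (let x = (\z.3) in ((\u.2) false))
step 2: [let@root] ((\u.2) false)
step 3: [beta@root] 2

Answer: beta at root : ((\u.2) false)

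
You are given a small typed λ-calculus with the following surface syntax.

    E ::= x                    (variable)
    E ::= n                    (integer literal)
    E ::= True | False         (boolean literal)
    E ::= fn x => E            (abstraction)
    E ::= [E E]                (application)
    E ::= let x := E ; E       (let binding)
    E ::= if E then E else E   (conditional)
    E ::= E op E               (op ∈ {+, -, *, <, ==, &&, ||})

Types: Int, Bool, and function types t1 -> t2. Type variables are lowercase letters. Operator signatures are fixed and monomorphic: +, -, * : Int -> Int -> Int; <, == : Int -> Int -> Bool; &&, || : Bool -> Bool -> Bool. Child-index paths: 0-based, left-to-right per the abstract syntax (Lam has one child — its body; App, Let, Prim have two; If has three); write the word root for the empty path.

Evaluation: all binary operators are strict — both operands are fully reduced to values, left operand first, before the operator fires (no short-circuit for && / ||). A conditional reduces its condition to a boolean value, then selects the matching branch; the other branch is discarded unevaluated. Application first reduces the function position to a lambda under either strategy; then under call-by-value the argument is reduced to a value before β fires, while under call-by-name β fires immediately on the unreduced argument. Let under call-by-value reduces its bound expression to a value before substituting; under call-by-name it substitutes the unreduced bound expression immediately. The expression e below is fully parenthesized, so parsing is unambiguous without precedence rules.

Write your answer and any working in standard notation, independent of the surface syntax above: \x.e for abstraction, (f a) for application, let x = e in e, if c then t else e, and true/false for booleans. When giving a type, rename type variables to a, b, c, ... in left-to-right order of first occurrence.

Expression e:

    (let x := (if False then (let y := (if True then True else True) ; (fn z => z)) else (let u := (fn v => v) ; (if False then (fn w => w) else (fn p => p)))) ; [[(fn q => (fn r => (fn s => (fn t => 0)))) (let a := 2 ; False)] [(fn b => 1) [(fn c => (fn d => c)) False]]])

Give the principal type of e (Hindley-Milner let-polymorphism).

Answer: a -> b -> Int

Trace:
  unify Bool ~ Bool
  unify Bool ~ Bool
  unify Bool ~ Bool
let y : Bool
z : a
\z._ : a -> a
v : b
\v._ : b -> b
let u : forall. b -> b
  unify Bool ~ Bool
w : c
\w._ : c -> c
p : d
\p._ : d -> d
  unify c -> c ~ d -> d
  unify c ~ d
  unify d ~ d
  unify a -> a ~ d -> d
  unify a ~ d
  unify d ~ d
let x : forall. d -> d
\t._ : h -> Int
\s._ : g -> h -> Int
\r._ : f -> g -> h -> Int
\q._ : e -> f -> g -> h -> Int
let a : Int
  unify e -> f -> g -> h -> Int ~ Bool -> i
  unify e ~ Bool
  unify f -> g -> h -> Int ~ i
_ _ : f -> g -> h -> Int
\b._ : j -> Int
c : k
\d._ : l -> k
\c._ : k -> l -> k
  unify k -> l -> k ~ Bool -> m
  unify k ~ Bool
  unify l -> Bool ~ m
_ _ : l -> Bool
  unify j -> Int ~ (l -> Bool) -> n
  unify j ~ l -> Bool
  unify Int ~ n
_ _ : Int
  unify f -> g -> h -> Int ~ Int -> o
  unify f ~ Int
  unify g -> h -> Int ~ o
_ _ : g -> h -> Int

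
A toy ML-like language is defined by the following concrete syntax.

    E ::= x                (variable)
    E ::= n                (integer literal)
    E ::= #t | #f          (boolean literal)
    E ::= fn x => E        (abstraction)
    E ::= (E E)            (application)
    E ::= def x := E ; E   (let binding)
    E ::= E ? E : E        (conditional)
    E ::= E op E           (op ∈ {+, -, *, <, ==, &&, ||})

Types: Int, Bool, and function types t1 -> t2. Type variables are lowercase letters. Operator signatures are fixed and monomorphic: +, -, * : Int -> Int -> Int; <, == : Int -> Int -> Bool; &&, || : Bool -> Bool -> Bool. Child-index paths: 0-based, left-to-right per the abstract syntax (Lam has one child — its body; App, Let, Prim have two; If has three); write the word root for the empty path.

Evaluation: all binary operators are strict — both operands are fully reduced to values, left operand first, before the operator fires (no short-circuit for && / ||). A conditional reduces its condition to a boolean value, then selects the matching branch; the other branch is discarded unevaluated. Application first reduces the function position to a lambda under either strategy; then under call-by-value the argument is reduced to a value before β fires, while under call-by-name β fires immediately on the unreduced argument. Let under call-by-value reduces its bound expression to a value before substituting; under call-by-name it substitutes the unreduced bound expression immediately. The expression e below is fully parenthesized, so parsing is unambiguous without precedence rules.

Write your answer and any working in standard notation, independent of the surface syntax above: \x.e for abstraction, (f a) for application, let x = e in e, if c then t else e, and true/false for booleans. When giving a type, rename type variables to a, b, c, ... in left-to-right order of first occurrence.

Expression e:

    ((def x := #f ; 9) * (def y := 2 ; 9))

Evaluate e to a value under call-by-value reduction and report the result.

Derivation:
step 0: ((let x = false in 9) * (let y = 2 in 9))
step 1: [let@0] (9 * (let y = 2 in 9))
step 2: [let@1] (9 * 9)
step 3: [delta@root] 81

Answer: 81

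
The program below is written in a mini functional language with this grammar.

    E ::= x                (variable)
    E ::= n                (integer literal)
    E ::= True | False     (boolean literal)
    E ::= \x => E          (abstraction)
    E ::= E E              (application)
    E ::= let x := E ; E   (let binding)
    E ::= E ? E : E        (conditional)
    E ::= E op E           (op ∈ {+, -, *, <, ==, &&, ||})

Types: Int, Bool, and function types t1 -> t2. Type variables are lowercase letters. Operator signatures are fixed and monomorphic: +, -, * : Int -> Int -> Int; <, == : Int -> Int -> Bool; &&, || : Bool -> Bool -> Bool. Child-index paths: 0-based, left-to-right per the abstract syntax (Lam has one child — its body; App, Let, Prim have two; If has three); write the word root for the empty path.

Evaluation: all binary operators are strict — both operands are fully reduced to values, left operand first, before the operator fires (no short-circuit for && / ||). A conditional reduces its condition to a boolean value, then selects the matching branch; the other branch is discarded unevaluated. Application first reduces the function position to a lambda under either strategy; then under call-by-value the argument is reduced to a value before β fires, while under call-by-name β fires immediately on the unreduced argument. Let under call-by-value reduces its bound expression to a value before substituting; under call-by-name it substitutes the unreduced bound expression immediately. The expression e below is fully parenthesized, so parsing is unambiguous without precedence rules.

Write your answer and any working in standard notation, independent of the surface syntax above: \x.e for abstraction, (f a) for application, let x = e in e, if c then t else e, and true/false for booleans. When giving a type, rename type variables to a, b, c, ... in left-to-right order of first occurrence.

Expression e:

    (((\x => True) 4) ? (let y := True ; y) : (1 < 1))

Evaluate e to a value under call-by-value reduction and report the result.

Answer: true

Derivation:
step 0: (if ((\x.true) 4) then (let y = true in y) else (1 < 1))
step 1: [beta@0] (if true then (let y = true in y) else (1 < 1))
step 2: [if@root] (let y = true in y)
step 3: [let@root] true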